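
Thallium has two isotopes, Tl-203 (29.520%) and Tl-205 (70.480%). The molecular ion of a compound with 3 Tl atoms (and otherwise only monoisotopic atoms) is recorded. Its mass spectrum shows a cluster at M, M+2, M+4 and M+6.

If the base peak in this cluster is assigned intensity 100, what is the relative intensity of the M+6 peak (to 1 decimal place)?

79.6

Binomial terms of (0.29520 + 0.70480)^3: M 0.0257, M+2 0.1843, M+4 0.4399, M+6 0.3501 → M+4 is the base peak.
P(M+4) = C(3,2) × 0.29520^1 × 0.70480^2 = 3 × 0.2952 × 0.49674304 = 0.439916 (base)
P(M+6) = C(3,3) × 0.29520^0 × 0.70480^3 = 1 × 1.0000 × 0.35010449 = 0.350104
Relative intensity = 0.350104 / 0.439916 × 100 = 79.6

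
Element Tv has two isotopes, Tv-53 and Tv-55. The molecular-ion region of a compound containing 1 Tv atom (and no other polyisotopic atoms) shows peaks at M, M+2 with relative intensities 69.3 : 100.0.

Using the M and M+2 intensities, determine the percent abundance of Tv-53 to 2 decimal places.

40.93%

If p is the fraction of Tv that is Tv-53, then I(M+2)/I(M) = [C(1,1)·p^0·(1−p)] / p^1 = 1·(1−p)/p = 100.0/69.3 = 1.4430
(1−p)/p = 1.4430/1 = 1.4430  ⇒  p = 1/(1 + 1.4430) = 0.4093
Tv-53: 40.93%, Tv-55: 59.07%.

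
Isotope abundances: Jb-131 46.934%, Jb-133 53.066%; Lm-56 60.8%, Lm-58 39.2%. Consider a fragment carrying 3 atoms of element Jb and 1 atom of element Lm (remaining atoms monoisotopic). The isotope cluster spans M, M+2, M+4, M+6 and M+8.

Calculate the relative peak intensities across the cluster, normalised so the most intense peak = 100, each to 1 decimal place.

16.6 : 67.0 : 100.0 : 65.1 : 15.5

Element Jb pattern (n=3): 0.10338623 : 0.35068141 : 0.39649848 : 0.14943387
Element Lm pattern (n=1): 0.6080 : 0.3920
Convolve the two distributions (both contribute in 2-u steps):
  M: 0.10338623×0.6080 = 0.062859
  M+2: 0.10338623×0.3920 + 0.35068141×0.6080 = 0.253742
  M+4: 0.35068141×0.3920 + 0.39649848×0.6080 = 0.378538
  M+6: 0.39649848×0.3920 + 0.14943387×0.6080 = 0.246283
  M+8: 0.14943387×0.3920 = 0.058578
Scale to base peak (0.378538) = 100: 16.6 : 67.0 : 100.0 : 65.1 : 15.5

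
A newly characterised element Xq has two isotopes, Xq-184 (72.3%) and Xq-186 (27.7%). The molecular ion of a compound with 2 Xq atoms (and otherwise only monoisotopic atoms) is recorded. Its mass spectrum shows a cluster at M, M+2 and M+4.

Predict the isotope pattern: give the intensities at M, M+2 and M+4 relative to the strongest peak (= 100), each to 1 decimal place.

100.0 : 76.6 : 14.7

Expanding (0.723 + 0.277)^2:
P(M) = 0.723^2 = 0.522729
P(M+2) = 2 × 0.723^1 × 0.277^1 = 0.400542
P(M+4) = 0.277^2 = 0.076729
The M peak is largest (0.522729); scaling to 100 gives 100.0 : 76.6 : 14.7.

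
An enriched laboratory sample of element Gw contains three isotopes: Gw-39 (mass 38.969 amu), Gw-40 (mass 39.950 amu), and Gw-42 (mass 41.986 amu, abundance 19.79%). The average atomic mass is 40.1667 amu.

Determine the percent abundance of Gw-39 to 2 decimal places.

Let x and y be the fractions of Gw-39 and Gw-40. Then x + y = 1 − 0.1979 = 0.8021 and 38.969x + 39.950y = 40.1667 − 0.1979×41.986 = 31.8576706.
Substituting: 38.969x + 39.950(0.8021 − x) = 31.8576706
(38.969 − 39.950)x = -0.1862244  ⇒  x = 0.18983, y = 0.61227
Gw-39: 18.98%, Gw-40: 61.23%.

18.98%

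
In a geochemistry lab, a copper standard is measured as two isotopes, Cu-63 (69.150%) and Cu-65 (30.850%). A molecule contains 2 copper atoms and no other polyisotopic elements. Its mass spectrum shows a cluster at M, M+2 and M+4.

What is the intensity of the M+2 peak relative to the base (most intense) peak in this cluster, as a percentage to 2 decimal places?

89.23%

Binomial terms of (0.69150 + 0.30850)^2: M 0.4782, M+2 0.4267, M+4 0.0952 → M is the base peak.
P(M) = C(2,0) × 0.69150^2 × 0.30850^0 = 1 × 0.47817225 × 1.0000 = 0.478172 (base)
P(M+2) = C(2,1) × 0.69150^1 × 0.30850^1 = 2 × 0.6915 × 0.3085 = 0.426656
Relative intensity = 0.426656 / 0.478172 × 100 = 89.23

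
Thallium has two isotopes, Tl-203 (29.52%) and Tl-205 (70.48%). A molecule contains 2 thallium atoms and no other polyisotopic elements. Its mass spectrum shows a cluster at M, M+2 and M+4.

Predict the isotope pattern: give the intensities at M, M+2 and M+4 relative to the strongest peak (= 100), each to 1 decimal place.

Expanding (0.2952 + 0.7048)^2:
P(M) = 0.2952^2 = 0.087143
P(M+2) = 2 × 0.2952^1 × 0.7048^1 = 0.416114
P(M+4) = 0.7048^2 = 0.496743
The M+4 peak is largest (0.496743); scaling to 100 gives 17.5 : 83.8 : 100.0.

17.5 : 83.8 : 100.0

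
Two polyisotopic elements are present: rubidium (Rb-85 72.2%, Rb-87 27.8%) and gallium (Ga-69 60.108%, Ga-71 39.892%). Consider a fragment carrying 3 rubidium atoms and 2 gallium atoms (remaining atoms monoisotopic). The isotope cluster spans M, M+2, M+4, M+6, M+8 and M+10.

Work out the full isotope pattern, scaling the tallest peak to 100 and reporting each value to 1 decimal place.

40.3 : 100.0 : 97.4 : 46.6 : 10.9 : 1.0

Rubidium pattern (n=3): 0.37636705 : 0.43475086 : 0.16739714 : 0.02148495
Gallium pattern (n=2): 0.36129717 : 0.47956567 : 0.15913717
Convolve the two distributions (both contribute in 2-u steps):
  M: 0.37636705×0.36129717 = 0.135980
  M+2: 0.37636705×0.47956567 + 0.43475086×0.36129717 = 0.337567
  M+4: 0.37636705×0.15913717 + 0.43475086×0.47956567 + 0.16739714×0.36129717 = 0.328866
  M+6: 0.43475086×0.15913717 + 0.16739714×0.47956567 + 0.02148495×0.36129717 = 0.157225
  M+8: 0.16739714×0.15913717 + 0.02148495×0.47956567 = 0.036943
  M+10: 0.02148495×0.15913717 = 0.003419
Scale to base peak (0.337567) = 100: 40.3 : 100.0 : 97.4 : 46.6 : 10.9 : 1.0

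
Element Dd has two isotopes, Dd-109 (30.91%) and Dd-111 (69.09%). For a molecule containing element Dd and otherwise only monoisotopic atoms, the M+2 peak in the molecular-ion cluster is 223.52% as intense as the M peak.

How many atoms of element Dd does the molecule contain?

For n independent Dd atoms, I(M+2)/I(M) = n · (abundance Dd-111) / (abundance Dd-109) = n · 0.6909/0.3091.
n = 2.2352 × 0.3091/0.6909 = 1.00 ≈ 1

1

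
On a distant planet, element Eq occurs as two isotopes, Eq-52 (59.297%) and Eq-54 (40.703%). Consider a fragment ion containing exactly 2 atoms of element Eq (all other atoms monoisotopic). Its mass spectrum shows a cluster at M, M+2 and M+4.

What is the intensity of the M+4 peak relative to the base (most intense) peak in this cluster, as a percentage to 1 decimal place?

34.3%

(0.59297 + 0.40703)^2 gives M 0.3516, M+2 0.4827, M+4 0.1657; the largest is M+2.
P(M+2) = C(2,1) × 0.59297^1 × 0.40703^1 = 2 × 0.59297 × 0.40703 = 0.482713 (base)
P(M+4) = C(2,2) × 0.59297^0 × 0.40703^2 = 1 × 1.0000 × 0.16567342 = 0.165673
Relative intensity = 0.165673 / 0.482713 × 100 = 34.3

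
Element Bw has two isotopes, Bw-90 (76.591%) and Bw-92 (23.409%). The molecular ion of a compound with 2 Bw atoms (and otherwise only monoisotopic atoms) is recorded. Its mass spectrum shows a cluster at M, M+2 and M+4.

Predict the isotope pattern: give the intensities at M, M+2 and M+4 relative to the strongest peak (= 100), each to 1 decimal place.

100.0 : 61.1 : 9.3

Each Bw atom is independently Bw-90 (p = 0.76591) or Bw-92 (q = 0.23409); the cluster is the binomial expansion (p + q)^2.
P(M) = 0.76591^2 = 0.586618
P(M+2) = 2 × 0.76591^1 × 0.23409^1 = 0.358584
P(M+4) = 0.23409^2 = 0.054798
The M peak is largest (0.586618); scaling to 100 gives 100.0 : 61.1 : 9.3.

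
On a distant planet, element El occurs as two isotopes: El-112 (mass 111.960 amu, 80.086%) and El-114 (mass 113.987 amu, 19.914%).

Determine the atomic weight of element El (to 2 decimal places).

112.36 amu

Ar = Σ fᵢ·mᵢ = 0.80086 × 111.960 + 0.19914 × 113.987
= 89.6643 + 22.6994 = 112.3637 amu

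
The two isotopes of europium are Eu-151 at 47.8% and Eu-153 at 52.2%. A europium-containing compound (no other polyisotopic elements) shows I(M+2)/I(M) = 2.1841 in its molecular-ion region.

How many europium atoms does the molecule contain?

2

For n independent Eu atoms, I(M+2)/I(M) = n · (abundance Eu-153) / (abundance Eu-151) = n · 0.522/0.478.
n = 2.1841 × 0.478/0.522 = 2.00 ≈ 2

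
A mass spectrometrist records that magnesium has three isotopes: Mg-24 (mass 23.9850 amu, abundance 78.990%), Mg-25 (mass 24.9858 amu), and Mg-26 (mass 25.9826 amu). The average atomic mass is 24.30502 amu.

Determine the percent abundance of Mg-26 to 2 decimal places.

Let x and y be the fractions of Mg-25 and Mg-26. Then x + y = 1 − 0.78990 = 0.21010 and 24.9858x + 25.9826y = 24.30502 − 0.78990×23.9850 = 5.3592685.
Substituting: 24.9858x + 25.9826(0.21010 − x) = 5.3592685
(24.9858 − 25.9826)x = -0.09967576  ⇒  x = 0.10000, y = 0.11010
Mg-25: 10.00%, Mg-26: 11.01%.

11.01%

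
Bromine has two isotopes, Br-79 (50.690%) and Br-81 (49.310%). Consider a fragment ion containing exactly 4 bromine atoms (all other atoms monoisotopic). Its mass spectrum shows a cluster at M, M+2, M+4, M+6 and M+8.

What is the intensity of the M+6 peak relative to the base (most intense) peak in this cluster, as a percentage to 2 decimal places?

64.85%

Term probabilities: M 0.0660, M+2 0.2569, M+4 0.3749, M+6 0.2431, M+8 0.0591. Base peak = M+4.
P(M+4) = C(4,2) × 0.50690^2 × 0.49310^2 = 6 × 0.25694761 × 0.24314761 = 0.374857 (base)
P(M+6) = C(4,3) × 0.50690^1 × 0.49310^3 = 4 × 0.5069 × 0.11989609 = 0.243101
Relative intensity = 0.243101 / 0.374857 × 100 = 64.85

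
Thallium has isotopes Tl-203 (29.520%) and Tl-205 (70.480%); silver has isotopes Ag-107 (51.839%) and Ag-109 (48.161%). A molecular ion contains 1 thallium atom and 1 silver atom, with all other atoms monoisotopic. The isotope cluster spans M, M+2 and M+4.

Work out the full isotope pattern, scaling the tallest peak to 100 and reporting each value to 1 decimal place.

Thallium pattern (n=1): 0.2952 : 0.7048
Silver pattern (n=1): 0.51839 : 0.48161
Convolve the two distributions (both contribute in 2-u steps):
  M: 0.2952×0.51839 = 0.153029
  M+2: 0.2952×0.48161 + 0.7048×0.51839 = 0.507533
  M+4: 0.7048×0.48161 = 0.339439
Scale to base peak (0.507533) = 100: 30.2 : 100.0 : 66.9

30.2 : 100.0 : 66.9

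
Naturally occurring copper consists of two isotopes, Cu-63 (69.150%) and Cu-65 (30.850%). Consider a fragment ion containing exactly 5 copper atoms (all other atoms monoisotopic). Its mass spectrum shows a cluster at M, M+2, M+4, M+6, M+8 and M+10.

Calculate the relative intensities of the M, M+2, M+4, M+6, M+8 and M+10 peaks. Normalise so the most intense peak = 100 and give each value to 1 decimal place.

44.8 : 100.0 : 89.2 : 39.8 : 8.9 : 0.8

Each Cu atom is independently Cu-63 (p = 0.69150) or Cu-65 (q = 0.30850); the cluster is the binomial expansion (p + q)^5.
P(M) = 0.69150^5 = 0.158111
P(M+2) = 5 × 0.69150^4 × 0.30850^1 = 0.352691
P(M+4) = 10 × 0.69150^3 × 0.30850^2 = 0.314693
P(M+6) = 10 × 0.69150^2 × 0.30850^3 = 0.140394
P(M+8) = 5 × 0.69150^1 × 0.30850^4 = 0.031317
P(M+10) = 0.30850^5 = 0.002794
The M+2 peak is largest (0.352691); scaling to 100 gives 44.8 : 100.0 : 89.2 : 39.8 : 8.9 : 0.8.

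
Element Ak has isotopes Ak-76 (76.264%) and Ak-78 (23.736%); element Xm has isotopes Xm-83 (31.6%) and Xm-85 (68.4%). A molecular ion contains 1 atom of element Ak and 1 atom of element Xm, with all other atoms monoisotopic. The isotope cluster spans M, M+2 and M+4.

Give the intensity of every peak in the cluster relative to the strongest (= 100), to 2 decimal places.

40.39 : 100.00 : 27.21

Element Ak pattern (n=1): 0.76264 : 0.23736
Element Xm pattern (n=1): 0.3160 : 0.6840
Convolve the two distributions (both contribute in 2-u steps):
  M: 0.76264×0.3160 = 0.240994
  M+2: 0.76264×0.6840 + 0.23736×0.3160 = 0.596652
  M+4: 0.23736×0.6840 = 0.162354
Scale to base peak (0.596652) = 100: 40.39 : 100.00 : 27.21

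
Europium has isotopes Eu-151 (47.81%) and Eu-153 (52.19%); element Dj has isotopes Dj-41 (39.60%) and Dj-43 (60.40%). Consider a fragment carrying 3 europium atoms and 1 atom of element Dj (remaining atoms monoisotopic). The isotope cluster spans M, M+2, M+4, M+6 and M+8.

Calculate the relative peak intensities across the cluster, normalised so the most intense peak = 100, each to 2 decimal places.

11.67 : 56.01 : 100.00 : 78.80 : 23.15

Europium pattern (n=3): 0.10928391 : 0.3578871 : 0.39067407 : 0.14215492
Element Dj pattern (n=1): 0.3960 : 0.6040
Convolve the two distributions (both contribute in 2-u steps):
  M: 0.10928391×0.3960 = 0.043276
  M+2: 0.10928391×0.6040 + 0.3578871×0.3960 = 0.207731
  M+4: 0.3578871×0.6040 + 0.39067407×0.3960 = 0.370871
  M+6: 0.39067407×0.6040 + 0.14215492×0.3960 = 0.292260
  M+8: 0.14215492×0.6040 = 0.085862
Scale to base peak (0.370871) = 100: 11.67 : 56.01 : 100.00 : 78.80 : 23.15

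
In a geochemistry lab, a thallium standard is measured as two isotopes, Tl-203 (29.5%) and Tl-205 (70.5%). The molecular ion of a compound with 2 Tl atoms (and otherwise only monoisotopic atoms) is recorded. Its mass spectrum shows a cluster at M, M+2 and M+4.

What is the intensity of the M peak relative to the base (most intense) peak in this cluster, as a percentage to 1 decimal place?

(0.295 + 0.705)^2 gives M 0.0870, M+2 0.4160, M+4 0.4970; the largest is M+4.
P(M+4) = C(2,2) × 0.295^0 × 0.705^2 = 1 × 1.0000 × 0.497025 = 0.497025 (base)
P(M) = C(2,0) × 0.295^2 × 0.705^0 = 1 × 0.087025 × 1.0000 = 0.087025
Relative intensity = 0.087025 / 0.497025 × 100 = 17.5

17.5%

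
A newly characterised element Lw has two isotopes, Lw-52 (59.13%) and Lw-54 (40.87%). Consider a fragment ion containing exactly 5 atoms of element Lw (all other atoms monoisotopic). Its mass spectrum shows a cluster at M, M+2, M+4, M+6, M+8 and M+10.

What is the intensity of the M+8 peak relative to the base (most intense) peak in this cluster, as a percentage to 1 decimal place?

23.9%

Term probabilities: M 0.0723, M+2 0.2498, M+4 0.3453, M+6 0.2387, M+8 0.0825, M+10 0.0114. Base peak = M+4.
P(M+4) = C(5,2) × 0.5913^3 × 0.4087^2 = 10 × 0.20673958 × 0.16703569 = 0.345329 (base)
P(M+8) = C(5,4) × 0.5913^1 × 0.4087^4 = 5 × 0.5913 × 0.02790092 = 0.082489
Relative intensity = 0.082489 / 0.345329 × 100 = 23.9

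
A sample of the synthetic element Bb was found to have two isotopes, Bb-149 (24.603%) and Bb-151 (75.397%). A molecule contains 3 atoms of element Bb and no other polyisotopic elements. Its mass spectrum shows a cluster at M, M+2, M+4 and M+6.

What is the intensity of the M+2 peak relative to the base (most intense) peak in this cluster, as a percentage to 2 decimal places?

31.94%

Binomial terms of (0.24603 + 0.75397)^3: M 0.0149, M+2 0.1369, M+4 0.4196, M+6 0.4286 → M+6 is the base peak.
P(M+6) = C(3,3) × 0.24603^0 × 0.75397^3 = 1 × 1.0000 × 0.4286099 = 0.428610 (base)
P(M+2) = C(3,1) × 0.24603^2 × 0.75397^1 = 3 × 0.06053076 × 0.75397 = 0.136915
Relative intensity = 0.136915 / 0.428610 × 100 = 31.94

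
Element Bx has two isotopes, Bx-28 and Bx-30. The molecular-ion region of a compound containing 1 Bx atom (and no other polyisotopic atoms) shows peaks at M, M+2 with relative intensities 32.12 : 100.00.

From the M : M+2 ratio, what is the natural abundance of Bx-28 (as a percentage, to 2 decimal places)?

Let p = fractional abundance of Bx-28. I(M+2)/I(M) = [C(1,1)·p^0·(1−p)] / p^1 = 1·(1−p)/p = 100.00/32.12 = 3.1133
(1−p)/p = 3.1133/1 = 3.1133  ⇒  p = 1/(1 + 3.1133) = 0.2431
Bx-28: 24.31%, Bx-30: 75.69%.

24.31%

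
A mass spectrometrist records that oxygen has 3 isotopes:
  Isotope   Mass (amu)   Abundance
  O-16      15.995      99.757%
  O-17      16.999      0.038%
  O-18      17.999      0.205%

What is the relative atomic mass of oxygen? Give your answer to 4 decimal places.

15.9995 amu

The abundance-weighted mean is 0.99757 × 15.995 + 0.00038 × 16.999 + 0.00205 × 17.999
= 15.95613 + 0.00646 + 0.03690 = 15.99949 amu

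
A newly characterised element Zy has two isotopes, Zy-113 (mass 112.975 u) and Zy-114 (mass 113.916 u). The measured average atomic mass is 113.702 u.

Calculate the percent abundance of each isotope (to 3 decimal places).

Zy-113: 22.742%, Zy-114: 77.258%

With x = fraction of Zy-113 (so Zy-114 is 1 − x):
112.975·x + 113.916·(1 − x) = 113.702
(112.975 − 113.916)·x = 113.702 − 113.916
x = -0.214 / -0.941 = 0.22742 → 22.742% Zy-113, 77.258% Zy-114.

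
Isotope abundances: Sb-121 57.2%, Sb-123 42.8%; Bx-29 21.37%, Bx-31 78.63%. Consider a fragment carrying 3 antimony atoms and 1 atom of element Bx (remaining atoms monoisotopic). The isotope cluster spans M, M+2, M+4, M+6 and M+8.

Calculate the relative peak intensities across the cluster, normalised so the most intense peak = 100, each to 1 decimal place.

Antimony pattern (n=3): 0.18714925 : 0.42010426 : 0.31434374 : 0.07840275
Element Bx pattern (n=1): 0.2137 : 0.7863
Convolve the two distributions (both contribute in 2-u steps):
  M: 0.18714925×0.2137 = 0.039994
  M+2: 0.18714925×0.7863 + 0.42010426×0.2137 = 0.236932
  M+4: 0.42010426×0.7863 + 0.31434374×0.2137 = 0.397503
  M+6: 0.31434374×0.7863 + 0.07840275×0.2137 = 0.263923
  M+8: 0.07840275×0.7863 = 0.061648
Scale to base peak (0.397503) = 100: 10.1 : 59.6 : 100.0 : 66.4 : 15.5

10.1 : 59.6 : 100.0 : 66.4 : 15.5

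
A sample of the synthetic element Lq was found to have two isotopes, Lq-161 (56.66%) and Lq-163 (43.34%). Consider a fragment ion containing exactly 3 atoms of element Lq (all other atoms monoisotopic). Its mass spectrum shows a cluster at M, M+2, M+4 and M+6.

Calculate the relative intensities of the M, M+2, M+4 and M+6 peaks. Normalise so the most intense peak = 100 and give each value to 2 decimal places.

43.58 : 100.00 : 76.49 : 19.50

Each Lq atom is independently Lq-161 (p = 0.5666) or Lq-163 (q = 0.4334); the cluster is the binomial expansion (p + q)^3.
P(M) = 0.5666^3 = 0.181899
P(M+2) = 3 × 0.5666^2 × 0.4334^1 = 0.417410
P(M+4) = 3 × 0.5666^1 × 0.4334^2 = 0.319283
P(M+6) = 0.4334^3 = 0.081408
The M+2 peak is largest (0.417410); scaling to 100 gives 43.58 : 100.00 : 76.49 : 19.50.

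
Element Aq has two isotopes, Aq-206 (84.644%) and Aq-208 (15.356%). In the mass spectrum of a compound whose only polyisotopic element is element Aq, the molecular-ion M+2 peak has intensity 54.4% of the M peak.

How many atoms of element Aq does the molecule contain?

With n Aq atoms, P(M+2)/P(M) = C(n,1)·p^(n−1)q / p^n = n·q/p = n · 0.15356/0.84644.
n = 0.544 × 0.84644/0.15356 = 3.00 ≈ 3

3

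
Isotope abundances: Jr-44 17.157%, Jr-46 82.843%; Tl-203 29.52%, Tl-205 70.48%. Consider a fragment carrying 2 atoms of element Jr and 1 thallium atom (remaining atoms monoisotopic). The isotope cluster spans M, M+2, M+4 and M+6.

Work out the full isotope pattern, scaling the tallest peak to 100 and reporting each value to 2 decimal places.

1.80 : 21.64 : 83.30 : 100.00

Element Jr pattern (n=2): 0.02943626 : 0.28426747 : 0.68629626
Thallium pattern (n=1): 0.2952 : 0.7048
Convolve the two distributions (both contribute in 2-u steps):
  M: 0.02943626×0.2952 = 0.008690
  M+2: 0.02943626×0.7048 + 0.28426747×0.2952 = 0.104662
  M+4: 0.28426747×0.7048 + 0.68629626×0.2952 = 0.402946
  M+6: 0.68629626×0.7048 = 0.483702
Scale to base peak (0.483702) = 100: 1.80 : 21.64 : 83.30 : 100.00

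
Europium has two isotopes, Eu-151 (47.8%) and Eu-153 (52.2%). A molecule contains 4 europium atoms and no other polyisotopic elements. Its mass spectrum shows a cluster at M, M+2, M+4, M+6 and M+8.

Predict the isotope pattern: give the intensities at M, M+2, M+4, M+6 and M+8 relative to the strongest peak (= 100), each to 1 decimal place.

14.0 : 61.0 : 100.0 : 72.8 : 19.9

The 4 Eu atoms are independent, so intensities follow the terms of (0.478 + 0.522)^4.
P(M) = 0.478^4 = 0.052205
P(M+2) = 4 × 0.478^3 × 0.522^1 = 0.228042
P(M+4) = 6 × 0.478^2 × 0.522^2 = 0.373549
P(M+6) = 4 × 0.478^1 × 0.522^3 = 0.271956
P(M+8) = 0.522^4 = 0.074248
The M+4 peak is largest (0.373549); scaling to 100 gives 14.0 : 61.0 : 100.0 : 72.8 : 19.9.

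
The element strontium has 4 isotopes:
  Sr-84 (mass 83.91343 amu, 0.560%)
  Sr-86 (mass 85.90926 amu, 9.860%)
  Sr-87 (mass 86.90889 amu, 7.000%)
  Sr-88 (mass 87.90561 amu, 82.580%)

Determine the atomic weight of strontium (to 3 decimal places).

Weight each isotope mass by its fractional abundance: 0.00560 × 83.91343 + 0.09860 × 85.90926 + 0.07000 × 86.90889 + 0.82580 × 87.90561
= 0.469915 + 8.470653 + 6.083622 + 72.592453 = 87.616643 amu

87.617 amu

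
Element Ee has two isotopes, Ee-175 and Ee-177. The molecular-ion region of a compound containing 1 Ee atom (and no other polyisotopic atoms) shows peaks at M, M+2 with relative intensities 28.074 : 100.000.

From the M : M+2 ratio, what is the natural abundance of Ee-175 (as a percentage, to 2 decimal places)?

Let p = fractional abundance of Ee-175. I(M+2)/I(M) = [C(1,1)·p^0·(1−p)] / p^1 = 1·(1−p)/p = 100.000/28.074 = 3.5620
(1−p)/p = 3.5620/1 = 3.5620  ⇒  p = 1/(1 + 3.5620) = 0.2192
Ee-175: 21.92%, Ee-177: 78.08%.

21.92%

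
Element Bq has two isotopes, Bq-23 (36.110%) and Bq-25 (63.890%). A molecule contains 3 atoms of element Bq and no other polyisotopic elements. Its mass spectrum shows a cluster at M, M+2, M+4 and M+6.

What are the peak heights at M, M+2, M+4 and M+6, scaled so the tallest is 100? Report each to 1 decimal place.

Expanding (0.36110 + 0.63890)^3:
P(M) = 0.36110^3 = 0.047085
P(M+2) = 3 × 0.36110^2 × 0.63890^1 = 0.249925
P(M+4) = 3 × 0.36110^1 × 0.63890^2 = 0.442196
P(M+6) = 0.63890^3 = 0.260795
The M+4 peak is largest (0.442196); scaling to 100 gives 10.6 : 56.5 : 100.0 : 59.0.

10.6 : 56.5 : 100.0 : 59.0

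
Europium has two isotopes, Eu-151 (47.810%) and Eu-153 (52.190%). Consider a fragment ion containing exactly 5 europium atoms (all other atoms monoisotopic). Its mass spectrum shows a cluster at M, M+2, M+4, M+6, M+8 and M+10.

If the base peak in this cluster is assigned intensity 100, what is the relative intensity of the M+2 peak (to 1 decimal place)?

42.0

Term probabilities: M 0.0250, M+2 0.1363, M+4 0.2977, M+6 0.3249, M+8 0.1774, M+10 0.0387. Base peak = M+6.
P(M+6) = C(5,3) × 0.47810^2 × 0.52190^3 = 10 × 0.22857961 × 0.14215492 = 0.324937 (base)
P(M+2) = C(5,1) × 0.47810^4 × 0.52190^1 = 5 × 0.05224864 × 0.5219 = 0.136343
Relative intensity = 0.136343 / 0.324937 × 100 = 42.0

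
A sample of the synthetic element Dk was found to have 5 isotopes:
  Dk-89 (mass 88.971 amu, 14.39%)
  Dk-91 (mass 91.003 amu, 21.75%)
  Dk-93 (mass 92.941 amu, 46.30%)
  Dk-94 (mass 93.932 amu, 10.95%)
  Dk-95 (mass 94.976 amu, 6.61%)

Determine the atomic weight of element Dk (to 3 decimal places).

92.191 amu

Weight each isotope mass by its fractional abundance: 0.1439 × 88.971 + 0.2175 × 91.003 + 0.4630 × 92.941 + 0.1095 × 93.932 + 0.0661 × 94.976
= 12.8029 + 19.7932 + 43.0317 + 10.2856 + 6.2779 = 92.1913 amu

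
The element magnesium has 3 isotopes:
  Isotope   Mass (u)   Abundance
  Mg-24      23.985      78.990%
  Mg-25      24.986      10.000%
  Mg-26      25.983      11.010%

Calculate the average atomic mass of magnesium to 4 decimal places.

Weight each isotope mass by its fractional abundance: 0.78990 × 23.985 + 0.10000 × 24.986 + 0.11010 × 25.983
= 18.94575 + 2.49860 + 2.86073 = 24.30508 u

24.3051 u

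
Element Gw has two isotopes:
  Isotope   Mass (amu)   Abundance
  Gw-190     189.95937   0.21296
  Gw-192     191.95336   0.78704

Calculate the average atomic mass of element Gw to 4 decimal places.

Average mass = Σ (abundance × isotope mass) = 0.21296 × 189.95937 + 0.78704 × 191.95336
= 40.453747 + 151.074972 = 191.528719 amu

191.5287 amu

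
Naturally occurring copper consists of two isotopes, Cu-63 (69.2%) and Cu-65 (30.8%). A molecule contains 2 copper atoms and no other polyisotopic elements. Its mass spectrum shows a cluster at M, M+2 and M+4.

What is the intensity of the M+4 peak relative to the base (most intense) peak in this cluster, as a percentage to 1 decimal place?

19.8%

Binomial terms of (0.692 + 0.308)^2: M 0.4789, M+2 0.4263, M+4 0.0949 → M is the base peak.
P(M) = C(2,0) × 0.692^2 × 0.308^0 = 1 × 0.478864 × 1.0000 = 0.478864 (base)
P(M+4) = C(2,2) × 0.692^0 × 0.308^2 = 1 × 1.0000 × 0.094864 = 0.094864
Relative intensity = 0.094864 / 0.478864 × 100 = 19.8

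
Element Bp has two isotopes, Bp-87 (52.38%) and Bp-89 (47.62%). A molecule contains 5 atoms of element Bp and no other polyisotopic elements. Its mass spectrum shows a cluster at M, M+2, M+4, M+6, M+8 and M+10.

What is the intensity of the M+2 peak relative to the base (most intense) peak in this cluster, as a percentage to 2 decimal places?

55.00%

(0.5238 + 0.4762)^5 gives M 0.0394, M+2 0.1792, M+4 0.3259, M+6 0.2963, M+8 0.1347, M+10 0.0245; the largest is M+4.
P(M+4) = C(5,2) × 0.5238^3 × 0.4762^2 = 10 × 0.14371314 × 0.22676644 = 0.325893 (base)
P(M+2) = C(5,1) × 0.5238^4 × 0.4762^1 = 5 × 0.07527694 × 0.4762 = 0.179234
Relative intensity = 0.179234 / 0.325893 × 100 = 55.00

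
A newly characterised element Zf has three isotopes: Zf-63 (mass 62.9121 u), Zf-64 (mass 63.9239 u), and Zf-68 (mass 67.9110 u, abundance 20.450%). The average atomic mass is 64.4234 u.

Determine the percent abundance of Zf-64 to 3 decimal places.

48.332%

The remaining 79.550% is split between Zf-63 (fraction x) and Zf-64 (fraction 0.79550 − x).
Substituting: 62.9121x + 63.9239(0.79550 − x) = 50.5356005
(62.9121 − 63.9239)x = -0.31586195  ⇒  x = 0.31218, y = 0.48332
Zf-63: 31.218%, Zf-64: 48.332%.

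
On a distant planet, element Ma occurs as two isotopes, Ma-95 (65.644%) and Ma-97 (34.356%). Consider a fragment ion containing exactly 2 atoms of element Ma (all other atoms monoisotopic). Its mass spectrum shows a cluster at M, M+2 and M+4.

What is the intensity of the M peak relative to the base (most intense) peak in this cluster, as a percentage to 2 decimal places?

(0.65644 + 0.34356)^2 gives M 0.4309, M+2 0.4511, M+4 0.1180; the largest is M+2.
P(M+2) = C(2,1) × 0.65644^1 × 0.34356^1 = 2 × 0.65644 × 0.34356 = 0.451053 (base)
P(M) = C(2,0) × 0.65644^2 × 0.34356^0 = 1 × 0.43091347 × 1.0000 = 0.430913
Relative intensity = 0.430913 / 0.451053 × 100 = 95.53

95.53%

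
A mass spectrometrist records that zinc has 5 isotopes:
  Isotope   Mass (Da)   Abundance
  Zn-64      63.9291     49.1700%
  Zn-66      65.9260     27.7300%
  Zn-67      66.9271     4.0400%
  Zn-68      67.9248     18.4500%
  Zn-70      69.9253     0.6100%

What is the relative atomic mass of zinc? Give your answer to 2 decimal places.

65.38 Da

Average mass = Σ (abundance × isotope mass) = 0.491700 × 63.9291 + 0.277300 × 65.9260 + 0.040400 × 66.9271 + 0.184500 × 67.9248 + 0.006100 × 69.9253
= 31.43394 + 18.28128 + 2.70385 + 12.53213 + 0.42654 = 65.37774 Da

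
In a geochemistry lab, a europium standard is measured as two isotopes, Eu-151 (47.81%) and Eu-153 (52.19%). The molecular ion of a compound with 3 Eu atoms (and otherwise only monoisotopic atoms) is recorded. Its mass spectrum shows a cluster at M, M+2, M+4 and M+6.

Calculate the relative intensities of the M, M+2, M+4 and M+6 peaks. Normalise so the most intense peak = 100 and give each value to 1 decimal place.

Each Eu atom is independently Eu-151 (p = 0.4781) or Eu-153 (q = 0.5219); the cluster is the binomial expansion (p + q)^3.
P(M) = 0.4781^3 = 0.109284
P(M+2) = 3 × 0.4781^2 × 0.5219^1 = 0.357887
P(M+4) = 3 × 0.4781^1 × 0.5219^2 = 0.390674
P(M+6) = 0.5219^3 = 0.142155
The M+4 peak is largest (0.390674); scaling to 100 gives 28.0 : 91.6 : 100.0 : 36.4.

28.0 : 91.6 : 100.0 : 36.4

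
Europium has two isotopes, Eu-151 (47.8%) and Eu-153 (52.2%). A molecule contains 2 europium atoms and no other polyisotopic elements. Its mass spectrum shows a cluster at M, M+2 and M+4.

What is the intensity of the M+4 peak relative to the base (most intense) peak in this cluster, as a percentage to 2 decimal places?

54.60%

Term probabilities: M 0.2285, M+2 0.4990, M+4 0.2725. Base peak = M+2.
P(M+2) = C(2,1) × 0.478^1 × 0.522^1 = 2 × 0.4780 × 0.5220 = 0.499032 (base)
P(M+4) = C(2,2) × 0.478^0 × 0.522^2 = 1 × 1.0000 × 0.272484 = 0.272484
Relative intensity = 0.272484 / 0.499032 × 100 = 54.60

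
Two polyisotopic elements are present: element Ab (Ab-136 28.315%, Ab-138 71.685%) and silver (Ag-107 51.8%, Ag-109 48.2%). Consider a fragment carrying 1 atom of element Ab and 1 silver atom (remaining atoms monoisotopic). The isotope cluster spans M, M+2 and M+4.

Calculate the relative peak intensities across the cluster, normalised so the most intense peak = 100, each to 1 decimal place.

Element Ab pattern (n=1): 0.28315 : 0.71685
Silver pattern (n=1): 0.5180 : 0.4820
Convolve the two distributions (both contribute in 2-u steps):
  M: 0.28315×0.5180 = 0.146672
  M+2: 0.28315×0.4820 + 0.71685×0.5180 = 0.507807
  M+4: 0.71685×0.4820 = 0.345522
Scale to base peak (0.507807) = 100: 28.9 : 100.0 : 68.0

28.9 : 100.0 : 68.0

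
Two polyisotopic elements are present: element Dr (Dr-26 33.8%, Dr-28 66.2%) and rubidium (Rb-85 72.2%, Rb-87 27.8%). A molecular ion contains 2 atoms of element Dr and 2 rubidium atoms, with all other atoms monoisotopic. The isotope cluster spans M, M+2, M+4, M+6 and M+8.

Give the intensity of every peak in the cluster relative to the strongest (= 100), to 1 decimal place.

14.3 : 67.0 : 100.0 : 50.5 : 8.1

Element Dr pattern (n=2): 0.114244 : 0.447512 : 0.438244
Rubidium pattern (n=2): 0.521284 : 0.401432 : 0.077284
Convolve the two distributions (both contribute in 2-u steps):
  M: 0.114244×0.521284 = 0.059554
  M+2: 0.114244×0.401432 + 0.447512×0.521284 = 0.279142
  M+4: 0.114244×0.077284 + 0.447512×0.401432 + 0.438244×0.521284 = 0.416924
  M+6: 0.447512×0.077284 + 0.438244×0.401432 = 0.210511
  M+8: 0.438244×0.077284 = 0.033869
Scale to base peak (0.416924) = 100: 14.3 : 67.0 : 100.0 : 50.5 : 8.1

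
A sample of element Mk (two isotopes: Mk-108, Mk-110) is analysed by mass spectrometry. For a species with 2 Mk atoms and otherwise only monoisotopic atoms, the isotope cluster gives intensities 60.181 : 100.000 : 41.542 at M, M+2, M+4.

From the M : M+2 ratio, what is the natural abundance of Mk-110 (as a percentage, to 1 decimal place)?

45.4%

If p is the fraction of Mk that is Mk-108, then I(M+2)/I(M) = [C(2,1)·p^1·(1−p)] / p^2 = 2·(1−p)/p = 100.000/60.181 = 1.6617
(1−p)/p = 1.6617/2 = 0.8308  ⇒  p = 1/(1 + 0.8308) = 0.5462
Mk-108: 54.6%, Mk-110: 45.4%.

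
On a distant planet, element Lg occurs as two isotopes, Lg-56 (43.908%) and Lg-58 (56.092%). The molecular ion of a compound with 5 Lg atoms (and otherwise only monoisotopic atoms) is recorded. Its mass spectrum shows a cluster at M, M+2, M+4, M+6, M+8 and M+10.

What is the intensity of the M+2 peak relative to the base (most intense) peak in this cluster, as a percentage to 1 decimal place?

Binomial terms of (0.43908 + 0.56092)^5: M 0.0163, M+2 0.1042, M+4 0.2663, M+6 0.3402, M+8 0.2173, M+10 0.0555 → M+6 is the base peak.
P(M+6) = C(5,3) × 0.43908^2 × 0.56092^3 = 10 × 0.19279125 × 0.17648296 = 0.340244 (base)
P(M+2) = C(5,1) × 0.43908^4 × 0.56092^1 = 5 × 0.03716846 × 0.56092 = 0.104243
Relative intensity = 0.104243 / 0.340244 × 100 = 30.6

30.6%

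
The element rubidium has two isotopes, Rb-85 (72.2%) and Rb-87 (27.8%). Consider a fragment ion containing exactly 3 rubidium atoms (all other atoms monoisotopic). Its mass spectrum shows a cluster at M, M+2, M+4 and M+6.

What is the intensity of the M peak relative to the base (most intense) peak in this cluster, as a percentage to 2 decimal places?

(0.722 + 0.278)^3 gives M 0.3764, M+2 0.4348, M+4 0.1674, M+6 0.0215; the largest is M+2.
P(M+2) = C(3,1) × 0.722^2 × 0.278^1 = 3 × 0.521284 × 0.2780 = 0.434751 (base)
P(M) = C(3,0) × 0.722^3 × 0.278^0 = 1 × 0.37636705 × 1.0000 = 0.376367
Relative intensity = 0.376367 / 0.434751 × 100 = 86.57

86.57%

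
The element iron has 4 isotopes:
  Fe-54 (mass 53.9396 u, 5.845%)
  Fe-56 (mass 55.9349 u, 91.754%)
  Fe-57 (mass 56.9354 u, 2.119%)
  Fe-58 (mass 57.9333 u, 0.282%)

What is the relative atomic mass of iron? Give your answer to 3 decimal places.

Weight each isotope mass by its fractional abundance: 0.05845 × 53.9396 + 0.91754 × 55.9349 + 0.02119 × 56.9354 + 0.00282 × 57.9333
= 3.15277 + 51.32251 + 1.20646 + 0.16337 = 55.84511 u

55.845 u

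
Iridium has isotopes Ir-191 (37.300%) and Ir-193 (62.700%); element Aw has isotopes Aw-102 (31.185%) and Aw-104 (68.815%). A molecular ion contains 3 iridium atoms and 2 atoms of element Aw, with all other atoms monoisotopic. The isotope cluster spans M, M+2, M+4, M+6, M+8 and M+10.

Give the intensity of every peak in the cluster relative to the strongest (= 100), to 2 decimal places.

1.50 : 14.17 : 53.36 : 100.00 : 93.29 : 34.67

Iridium pattern (n=3): 0.05189512 : 0.26170165 : 0.43991135 : 0.24649188
Element Aw pattern (n=2): 0.09725042 : 0.42919915 : 0.47355042
Convolve the two distributions (both contribute in 2-u steps):
  M: 0.05189512×0.09725042 = 0.005047
  M+2: 0.05189512×0.42919915 + 0.26170165×0.09725042 = 0.047724
  M+4: 0.05189512×0.47355042 + 0.26170165×0.42919915 + 0.43991135×0.09725042 = 0.179679
  M+6: 0.26170165×0.47355042 + 0.43991135×0.42919915 + 0.24649188×0.09725042 = 0.336710
  M+8: 0.43991135×0.47355042 + 0.24649188×0.42919915 = 0.314114
  M+10: 0.24649188×0.47355042 = 0.116726
Scale to base peak (0.336710) = 100: 1.50 : 14.17 : 53.36 : 100.00 : 93.29 : 34.67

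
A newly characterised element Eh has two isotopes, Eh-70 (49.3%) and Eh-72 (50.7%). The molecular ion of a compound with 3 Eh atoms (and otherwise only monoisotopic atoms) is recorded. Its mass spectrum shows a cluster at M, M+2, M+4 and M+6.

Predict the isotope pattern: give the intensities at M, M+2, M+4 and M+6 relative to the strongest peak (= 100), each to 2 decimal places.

31.52 : 97.24 : 100.00 : 34.28

Expanding (0.493 + 0.507)^3:
P(M) = 0.493^3 = 0.119823
P(M+2) = 3 × 0.493^2 × 0.507^1 = 0.369678
P(M+4) = 3 × 0.493^1 × 0.507^2 = 0.380175
P(M+6) = 0.507^3 = 0.130324
The M+4 peak is largest (0.380175); scaling to 100 gives 31.52 : 97.24 : 100.00 : 34.28.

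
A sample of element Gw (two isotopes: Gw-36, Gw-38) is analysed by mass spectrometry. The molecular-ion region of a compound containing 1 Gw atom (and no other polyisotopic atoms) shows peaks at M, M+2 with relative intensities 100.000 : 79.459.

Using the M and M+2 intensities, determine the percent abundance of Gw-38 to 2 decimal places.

44.28%

If p is the fraction of Gw that is Gw-36, then I(M+2)/I(M) = [C(1,1)·p^0·(1−p)] / p^1 = 1·(1−p)/p = 79.459/100.000 = 0.7946
(1−p)/p = 0.7946/1 = 0.7946  ⇒  p = 1/(1 + 0.7946) = 0.5572
Gw-36: 55.72%, Gw-38: 44.28%.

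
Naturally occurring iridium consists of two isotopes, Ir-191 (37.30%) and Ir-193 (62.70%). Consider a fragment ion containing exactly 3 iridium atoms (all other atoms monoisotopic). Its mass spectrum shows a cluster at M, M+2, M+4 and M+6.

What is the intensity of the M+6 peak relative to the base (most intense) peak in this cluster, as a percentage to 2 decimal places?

56.03%

Binomial terms of (0.3730 + 0.6270)^3: M 0.0519, M+2 0.2617, M+4 0.4399, M+6 0.2465 → M+4 is the base peak.
P(M+4) = C(3,2) × 0.3730^1 × 0.6270^2 = 3 × 0.3730 × 0.393129 = 0.439911 (base)
P(M+6) = C(3,3) × 0.3730^0 × 0.6270^3 = 1 × 1.0000 × 0.24649188 = 0.246492
Relative intensity = 0.246492 / 0.439911 × 100 = 56.03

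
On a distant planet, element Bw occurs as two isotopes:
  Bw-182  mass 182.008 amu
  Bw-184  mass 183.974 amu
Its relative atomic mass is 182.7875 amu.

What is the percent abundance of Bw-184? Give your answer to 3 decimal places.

Let x be the fractional abundance of Bw-182; then Bw-184 has abundance 1 − x.
182.008·x + 183.974·(1 − x) = 182.7875
(182.008 − 183.974)·x = 182.7875 − 183.974
x = -1.1865 / -1.966 = 0.60351 → 60.351% Bw-182, 39.649% Bw-184.

39.649%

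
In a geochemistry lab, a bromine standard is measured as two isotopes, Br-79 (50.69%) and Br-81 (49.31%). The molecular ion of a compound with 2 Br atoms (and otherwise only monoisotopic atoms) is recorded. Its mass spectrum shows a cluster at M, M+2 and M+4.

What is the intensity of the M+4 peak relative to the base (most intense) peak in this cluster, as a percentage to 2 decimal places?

Binomial terms of (0.5069 + 0.4931)^2: M 0.2569, M+2 0.4999, M+4 0.2431 → M+2 is the base peak.
P(M+2) = C(2,1) × 0.5069^1 × 0.4931^1 = 2 × 0.5069 × 0.4931 = 0.499905 (base)
P(M+4) = C(2,2) × 0.5069^0 × 0.4931^2 = 1 × 1.0000 × 0.24314761 = 0.243148
Relative intensity = 0.243148 / 0.499905 × 100 = 48.64

48.64%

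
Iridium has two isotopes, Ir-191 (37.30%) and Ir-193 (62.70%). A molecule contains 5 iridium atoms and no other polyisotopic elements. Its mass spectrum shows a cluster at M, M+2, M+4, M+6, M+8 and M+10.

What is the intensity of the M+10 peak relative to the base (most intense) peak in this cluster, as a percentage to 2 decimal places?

28.26%

Binomial terms of (0.3730 + 0.6270)^5: M 0.0072, M+2 0.0607, M+4 0.2040, M+6 0.3429, M+8 0.2882, M+10 0.0969 → M+6 is the base peak.
P(M+6) = C(5,3) × 0.3730^2 × 0.6270^3 = 10 × 0.139129 × 0.24649188 = 0.342942 (base)
P(M+10) = C(5,5) × 0.3730^0 × 0.6270^5 = 1 × 1.0000 × 0.09690311 = 0.096903
Relative intensity = 0.096903 / 0.342942 × 100 = 28.26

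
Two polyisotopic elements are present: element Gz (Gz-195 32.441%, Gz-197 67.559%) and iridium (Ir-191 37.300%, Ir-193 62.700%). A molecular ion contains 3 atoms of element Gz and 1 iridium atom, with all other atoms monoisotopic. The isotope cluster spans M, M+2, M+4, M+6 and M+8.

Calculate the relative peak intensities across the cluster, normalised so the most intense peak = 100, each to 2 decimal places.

3.24 : 25.66 : 76.09 : 100.00 : 49.13

Element Gz pattern (n=3): 0.03414151 : 0.21330102 : 0.44420344 : 0.30835404
Iridium pattern (n=1): 0.3730 : 0.6270
Convolve the two distributions (both contribute in 2-u steps):
  M: 0.03414151×0.3730 = 0.012735
  M+2: 0.03414151×0.6270 + 0.21330102×0.3730 = 0.100968
  M+4: 0.21330102×0.6270 + 0.44420344×0.3730 = 0.299428
  M+6: 0.44420344×0.6270 + 0.30835404×0.3730 = 0.393532
  M+8: 0.30835404×0.6270 = 0.193338
Scale to base peak (0.393532) = 100: 3.24 : 25.66 : 76.09 : 100.00 : 49.13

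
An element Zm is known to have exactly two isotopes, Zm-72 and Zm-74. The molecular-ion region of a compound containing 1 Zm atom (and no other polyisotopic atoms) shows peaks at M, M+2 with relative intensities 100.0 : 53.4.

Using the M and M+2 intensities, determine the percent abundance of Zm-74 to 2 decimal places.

If p is the fraction of Zm that is Zm-72, then I(M+2)/I(M) = [C(1,1)·p^0·(1−p)] / p^1 = 1·(1−p)/p = 53.4/100.0 = 0.5340
(1−p)/p = 0.5340/1 = 0.5340  ⇒  p = 1/(1 + 0.5340) = 0.6519
Zm-72: 65.19%, Zm-74: 34.81%.

34.81%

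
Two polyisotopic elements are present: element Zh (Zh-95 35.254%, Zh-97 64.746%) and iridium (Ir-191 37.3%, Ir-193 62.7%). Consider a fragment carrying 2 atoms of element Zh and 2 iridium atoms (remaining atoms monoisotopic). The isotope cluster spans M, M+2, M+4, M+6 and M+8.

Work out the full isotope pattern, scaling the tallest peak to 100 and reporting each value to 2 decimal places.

Element Zh pattern (n=2): 0.12428445 : 0.4565111 : 0.41920445
Iridium pattern (n=2): 0.139129 : 0.467742 : 0.393129
Convolve the two distributions (both contribute in 2-u steps):
  M: 0.12428445×0.139129 = 0.017292
  M+2: 0.12428445×0.467742 + 0.4565111×0.139129 = 0.121647
  M+4: 0.12428445×0.393129 + 0.4565111×0.467742 + 0.41920445×0.139129 = 0.320713
  M+6: 0.4565111×0.393129 + 0.41920445×0.467742 = 0.375547
  M+8: 0.41920445×0.393129 = 0.164801
Scale to base peak (0.375547) = 100: 4.60 : 32.39 : 85.40 : 100.00 : 43.88

4.60 : 32.39 : 85.40 : 100.00 : 43.88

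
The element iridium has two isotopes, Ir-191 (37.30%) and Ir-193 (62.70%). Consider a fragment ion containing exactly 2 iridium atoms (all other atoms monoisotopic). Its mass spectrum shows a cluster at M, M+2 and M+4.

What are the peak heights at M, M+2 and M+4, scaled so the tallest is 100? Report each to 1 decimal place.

The 2 Ir atoms are independent, so intensities follow the terms of (0.3730 + 0.6270)^2.
P(M) = 0.3730^2 = 0.139129
P(M+2) = 2 × 0.3730^1 × 0.6270^1 = 0.467742
P(M+4) = 0.6270^2 = 0.393129
The M+2 peak is largest (0.467742); scaling to 100 gives 29.7 : 100.0 : 84.0.

29.7 : 100.0 : 84.0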